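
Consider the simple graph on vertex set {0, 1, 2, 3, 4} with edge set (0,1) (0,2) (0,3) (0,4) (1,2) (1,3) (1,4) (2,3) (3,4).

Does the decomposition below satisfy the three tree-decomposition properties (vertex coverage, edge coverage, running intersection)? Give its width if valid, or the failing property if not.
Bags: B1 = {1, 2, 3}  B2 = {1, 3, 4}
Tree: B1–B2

A tree decomposition must satisfy three properties: every vertex lies in some bag; for every edge, both endpoints lie together in some bag; and for every vertex, the bags containing it form a connected subtree. Here vertex 0 appears in no bag, so the decomposition is invalid.

No — vertex 0 appears in no bag.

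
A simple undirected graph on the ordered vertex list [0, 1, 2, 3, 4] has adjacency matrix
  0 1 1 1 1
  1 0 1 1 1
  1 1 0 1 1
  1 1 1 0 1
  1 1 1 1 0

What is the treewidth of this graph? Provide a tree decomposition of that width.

Treewidth 4.
One such decomposition:
Bags: B1 = {0, 1, 2, 3, 4}
Tree: (single bag)

A single bag containing all 5 vertices is trivially a valid decomposition of width 4. Conversely, {0, 1, 2, 3, 4} is a clique of size 5, and the vertices of any clique must share a bag in every tree decomposition; so some bag has ≥ 5 vertices and tw(G) ≥ 4. Combining the bounds, tw(G) = 4.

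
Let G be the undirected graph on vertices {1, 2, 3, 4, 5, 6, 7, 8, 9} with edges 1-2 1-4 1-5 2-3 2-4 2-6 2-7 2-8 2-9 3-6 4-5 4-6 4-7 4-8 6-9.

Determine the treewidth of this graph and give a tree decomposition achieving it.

Each bag holds 3 vertices, so the decomposition has width 2, which upper-bounds the treewidth. On the other hand G contains the 3-clique {2, 6, 9}. A clique must lie in a single bag of any decomposition, so no decomposition can have width below 2. Combining the bounds, tw(G) = 2.

Treewidth 2.
One optimal decomposition is:
Bags: B1 = {1, 2, 4}  B2 = {2, 4, 8}  B3 = {2, 4, 6}  B4 = {1, 4, 5}  B5 = {2, 6, 9}  B6 = {2, 3, 6}  B7 = {2, 4, 7}
Tree: B1–B2, B2–B3, B1–B4, B3–B5, B5–B6, B3–B7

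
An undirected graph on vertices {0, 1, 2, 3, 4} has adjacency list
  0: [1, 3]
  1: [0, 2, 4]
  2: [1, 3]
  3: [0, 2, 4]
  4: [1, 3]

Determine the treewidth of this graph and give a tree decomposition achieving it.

The largest bag has 3 vertices, giving width 2; this decomposition certifies tw(G) ≤ 2. Since 2–3–0–1–2 is a cycle in G, G is not acyclic. Forests are exactly the graphs of treewidth ≤ 1, so tw(G) ≥ 2. Combining the bounds, tw(G) = 2.

Treewidth 2.
One such decomposition:
Bags: B1 = {1, 2, 3}  B2 = {0, 1, 3}  B3 = {1, 3, 4}
Tree: B1–B2, B2–B3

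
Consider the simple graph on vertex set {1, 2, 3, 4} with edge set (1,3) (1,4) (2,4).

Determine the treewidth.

A width-1 tree decomposition is:
Bags: B1 = {2, 4}  B2 = {1, 4}  B3 = {1, 3}
Tree: B1–B2, B2–B3
Every bag has size at most 2, so the width is 2 − 1 = 1 and tw(G) ≤ 1. Since G has at least one edge (e.g. 2–4), it is not an edgeless graph, so tw(G) ≥ 1. Combining the bounds, tw(G) = 1.

1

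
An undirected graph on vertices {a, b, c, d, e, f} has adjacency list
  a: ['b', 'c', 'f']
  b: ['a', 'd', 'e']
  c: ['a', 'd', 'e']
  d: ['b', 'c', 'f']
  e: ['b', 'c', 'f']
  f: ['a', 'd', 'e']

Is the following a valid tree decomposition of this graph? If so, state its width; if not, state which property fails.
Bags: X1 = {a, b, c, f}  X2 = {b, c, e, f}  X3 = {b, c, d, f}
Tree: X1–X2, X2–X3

Checking the three conditions: (i) the bags cover all of {a, b, c, d, e, f}; (ii) for each edge, some bag contains both endpoints; (iii) the bags containing any fixed vertex form a subtree. All hold, so the decomposition is valid with width 4 − 1 = 3.

Yes; width 3.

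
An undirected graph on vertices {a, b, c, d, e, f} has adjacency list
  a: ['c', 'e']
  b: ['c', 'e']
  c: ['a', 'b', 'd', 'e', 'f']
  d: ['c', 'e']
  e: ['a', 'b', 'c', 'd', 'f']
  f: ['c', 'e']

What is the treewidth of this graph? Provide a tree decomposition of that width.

Treewidth 2.
One such decomposition:
Bags: B1 = {b, c, e}  B2 = {a, c, e}  B3 = {c, e, f}  B4 = {c, d, e}
Tree: B1–B2, B1–B3, B3–B4

Every bag has size at most 3, so the width is 3 − 1 = 2 and tw(G) ≤ 2. Conversely, {c, d, e} is a clique of size 3, and the vertices of any clique must share a bag in every tree decomposition; so some bag has ≥ 3 vertices and tw(G) ≥ 2. The upper and lower bounds meet at 2, so that is the treewidth.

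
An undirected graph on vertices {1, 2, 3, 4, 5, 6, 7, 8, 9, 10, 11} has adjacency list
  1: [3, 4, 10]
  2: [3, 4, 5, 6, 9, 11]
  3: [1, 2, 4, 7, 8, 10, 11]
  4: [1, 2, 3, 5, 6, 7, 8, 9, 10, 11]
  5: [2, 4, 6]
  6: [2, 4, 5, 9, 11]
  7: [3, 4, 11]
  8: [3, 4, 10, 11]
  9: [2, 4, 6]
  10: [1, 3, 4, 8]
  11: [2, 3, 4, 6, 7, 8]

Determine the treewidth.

3

A width-3 tree decomposition is:
Bags: B1 = {2, 3, 4, 11}  B2 = {3, 4, 8, 11}  B3 = {3, 4, 8, 10}  B4 = {3, 4, 7, 11}  B5 = {2, 4, 6, 11}  B6 = {2, 4, 5, 6}  B7 = {2, 4, 6, 9}  B8 = {1, 3, 4, 10}
Tree: B1–B2, B2–B3, B2–B4, B1–B5, B5–B6, B6–B7, B3–B8
The largest bag has 4 vertices, giving width 3; this decomposition certifies tw(G) ≤ 3. Conversely, {2, 4, 6, 9} is a clique of size 4, and the vertices of any clique must share a bag in every tree decomposition; so some bag has ≥ 4 vertices and tw(G) ≥ 3. Therefore the treewidth is 3.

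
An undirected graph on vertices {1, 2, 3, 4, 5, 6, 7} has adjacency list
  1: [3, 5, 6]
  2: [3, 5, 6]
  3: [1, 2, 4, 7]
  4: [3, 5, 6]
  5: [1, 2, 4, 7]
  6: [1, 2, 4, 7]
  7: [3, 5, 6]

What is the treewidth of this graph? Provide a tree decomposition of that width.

Treewidth 3.
Bags: B1 = {3, 4, 5, 6}  B2 = {2, 3, 5, 6}  B3 = {3, 5, 6, 7}  B4 = {1, 3, 5, 6}
Tree: B1–B2, B2–B3, B3–B4

Each bag holds 4 vertices, so the decomposition has width 3, which upper-bounds the treewidth. For the lower bound: the 4 vertex sets {4,6}, {2,3}, {5}, {7} are disjoint, each induces a connected subgraph, and every pair is joined by at least one edge of G. Contracting each set to a single vertex therefore yields K_{4} as a minor, and since treewidth is minor-monotone, tw(G) ≥ tw(K_{4}) = 3. Combining the bounds, tw(G) = 3.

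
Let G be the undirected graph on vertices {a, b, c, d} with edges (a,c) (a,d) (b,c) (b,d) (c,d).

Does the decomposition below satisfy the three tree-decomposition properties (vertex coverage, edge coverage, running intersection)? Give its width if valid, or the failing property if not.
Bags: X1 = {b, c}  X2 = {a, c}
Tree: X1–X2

No — vertex d appears in no bag.

A tree decomposition must satisfy three properties: every vertex lies in some bag; for every edge, both endpoints lie together in some bag; and for every vertex, the bags containing it form a connected subtree. Here vertex d appears in no bag, so the decomposition is invalid.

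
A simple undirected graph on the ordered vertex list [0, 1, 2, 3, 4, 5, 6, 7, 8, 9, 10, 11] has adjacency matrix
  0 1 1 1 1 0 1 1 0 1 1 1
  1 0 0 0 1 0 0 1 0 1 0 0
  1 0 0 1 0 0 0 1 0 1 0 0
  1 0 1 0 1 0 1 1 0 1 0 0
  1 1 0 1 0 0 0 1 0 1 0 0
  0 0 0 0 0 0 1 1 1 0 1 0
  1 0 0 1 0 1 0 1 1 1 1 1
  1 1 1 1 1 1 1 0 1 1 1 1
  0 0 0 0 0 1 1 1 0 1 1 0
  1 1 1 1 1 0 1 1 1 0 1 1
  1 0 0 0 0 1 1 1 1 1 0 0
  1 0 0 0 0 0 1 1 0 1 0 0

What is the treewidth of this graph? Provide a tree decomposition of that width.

Treewidth 4.
One optimal decomposition is:
Bags: B1 = {0, 3, 6, 7, 9}  B2 = {0, 6, 7, 9, 10}  B3 = {6, 7, 8, 9, 10}  B4 = {5, 6, 7, 8, 10}  B5 = {0, 6, 7, 9, 11}  B6 = {0, 3, 4, 7, 9}  B7 = {0, 1, 4, 7, 9}  B8 = {0, 2, 3, 7, 9}
Tree: B1–B2, B2–B3, B3–B4, B1–B5, B1–B6, B6–B7, B1–B8

The largest bag has 5 vertices, giving width 4; this decomposition certifies tw(G) ≤ 4. For the lower bound, the 5 vertices {0, 6, 7, 9, 11} are pairwise adjacent, and any tree decomposition puts a clique entirely inside one bag — forcing width ≥ 4. Combining the bounds, tw(G) = 4.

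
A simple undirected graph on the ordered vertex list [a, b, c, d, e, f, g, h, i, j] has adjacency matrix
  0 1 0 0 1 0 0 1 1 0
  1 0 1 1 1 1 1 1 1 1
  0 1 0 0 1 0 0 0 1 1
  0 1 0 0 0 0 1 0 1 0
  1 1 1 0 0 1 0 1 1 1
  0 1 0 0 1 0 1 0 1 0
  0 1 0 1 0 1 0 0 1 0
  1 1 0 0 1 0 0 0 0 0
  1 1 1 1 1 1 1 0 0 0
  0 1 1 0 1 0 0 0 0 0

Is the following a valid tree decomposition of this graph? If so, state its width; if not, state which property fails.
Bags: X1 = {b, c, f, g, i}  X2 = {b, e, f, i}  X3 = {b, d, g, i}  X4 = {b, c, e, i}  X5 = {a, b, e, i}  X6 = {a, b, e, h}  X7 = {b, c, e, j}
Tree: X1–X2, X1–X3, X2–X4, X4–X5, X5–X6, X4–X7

A tree decomposition must satisfy three properties: every vertex lies in some bag; for every edge, both endpoints lie together in some bag; and for every vertex, the bags containing it form a connected subtree. Here bags containing vertex c are not connected in the tree, so the decomposition is invalid.

No — bags containing vertex c are not connected in the tree.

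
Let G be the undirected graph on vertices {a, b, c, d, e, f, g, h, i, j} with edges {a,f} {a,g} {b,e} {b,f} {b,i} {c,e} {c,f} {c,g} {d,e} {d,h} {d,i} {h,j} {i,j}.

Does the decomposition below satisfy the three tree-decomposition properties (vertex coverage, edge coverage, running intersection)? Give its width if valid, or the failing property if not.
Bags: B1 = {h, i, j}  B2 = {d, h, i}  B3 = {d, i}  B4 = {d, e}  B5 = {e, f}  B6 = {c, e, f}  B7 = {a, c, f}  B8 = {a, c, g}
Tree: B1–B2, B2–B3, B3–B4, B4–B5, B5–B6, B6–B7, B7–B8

No — vertex b appears in no bag.

A tree decomposition must satisfy three properties: every vertex lies in some bag; for every edge, both endpoints lie together in some bag; and for every vertex, the bags containing it form a connected subtree. Here vertex b appears in no bag, so the decomposition is invalid.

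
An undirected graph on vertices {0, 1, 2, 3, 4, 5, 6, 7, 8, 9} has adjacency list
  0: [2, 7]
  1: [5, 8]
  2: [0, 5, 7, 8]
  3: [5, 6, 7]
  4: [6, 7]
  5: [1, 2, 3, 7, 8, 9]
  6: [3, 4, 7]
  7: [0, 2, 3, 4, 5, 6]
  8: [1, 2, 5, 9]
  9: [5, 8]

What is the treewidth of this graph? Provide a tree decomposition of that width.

Each bag holds 3 vertices, so the decomposition has width 2, which upper-bounds the treewidth. For the lower bound, the 3 vertices {0, 2, 7} are pairwise adjacent, and any tree decomposition puts a clique entirely inside one bag — forcing width ≥ 2. Combining the bounds, tw(G) = 2.

Treewidth 2.
One such decomposition:
Bags: B1 = {3, 5, 7}  B2 = {2, 5, 7}  B3 = {3, 6, 7}  B4 = {0, 2, 7}  B5 = {2, 5, 8}  B6 = {5, 8, 9}  B7 = {1, 5, 8}  B8 = {4, 6, 7}
Tree: B1–B2, B1–B3, B2–B4, B2–B5, B5–B6, B6–B7, B3–B8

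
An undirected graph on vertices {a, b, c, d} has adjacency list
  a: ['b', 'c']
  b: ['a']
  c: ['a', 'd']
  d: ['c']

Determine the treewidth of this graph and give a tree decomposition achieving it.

Each bag holds 2 vertices, so the decomposition has width 1, which upper-bounds the treewidth. Since G has at least one edge (e.g. b–a), it is not an edgeless graph, so tw(G) ≥ 1. The upper and lower bounds meet at 1, so that is the treewidth.

Treewidth 1.
Bags: B1 = {a, b}  B2 = {a, c}  B3 = {c, d}
Tree: B1–B2, B2–B3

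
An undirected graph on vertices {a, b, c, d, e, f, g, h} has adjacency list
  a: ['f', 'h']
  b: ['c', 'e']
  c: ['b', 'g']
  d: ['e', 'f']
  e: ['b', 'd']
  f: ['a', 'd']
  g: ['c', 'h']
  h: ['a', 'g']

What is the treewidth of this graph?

2

A width-2 tree decomposition is:
Bags: B1 = {a, f, h}  B2 = {f, g, h}  B3 = {c, f, g}  B4 = {b, c, f}  B5 = {b, e, f}  B6 = {d, e, f}
Tree: B1–B2, B2–B3, B3–B4, B4–B5, B5–B6
The largest bag has 3 vertices, giving width 2; this decomposition certifies tw(G) ≤ 2. The edges f–a–h–g–c–b–e–d–f form a cycle, so G is not a tree and its treewidth is at least 2. Therefore the treewidth is 2.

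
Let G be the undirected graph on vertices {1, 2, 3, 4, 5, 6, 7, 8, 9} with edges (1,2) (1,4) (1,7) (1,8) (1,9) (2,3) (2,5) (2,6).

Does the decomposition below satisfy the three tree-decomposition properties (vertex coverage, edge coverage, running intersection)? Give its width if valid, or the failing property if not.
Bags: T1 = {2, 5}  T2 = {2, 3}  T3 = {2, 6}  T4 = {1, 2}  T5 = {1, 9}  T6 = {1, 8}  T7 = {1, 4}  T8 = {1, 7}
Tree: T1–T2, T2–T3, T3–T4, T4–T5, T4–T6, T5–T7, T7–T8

Vertex coverage: the bags together contain {1, 2, 3, 4, 5, 6, 7, 8, 9}, the full vertex set. Edge coverage: each edge of G has both endpoints in at least one bag. Running intersection: for every vertex, the bags containing it form a connected subtree. All three properties hold, so this is a valid tree decomposition of width max|bag| − 1 = 1, and hence tw(G) ≤ 1.

Yes; width 1.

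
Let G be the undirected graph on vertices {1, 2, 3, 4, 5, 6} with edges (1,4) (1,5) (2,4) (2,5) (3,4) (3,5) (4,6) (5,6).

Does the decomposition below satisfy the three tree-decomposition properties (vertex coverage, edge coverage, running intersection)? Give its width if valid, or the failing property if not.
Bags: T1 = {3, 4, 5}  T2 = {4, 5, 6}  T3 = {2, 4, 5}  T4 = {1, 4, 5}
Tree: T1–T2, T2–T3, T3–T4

Every vertex of G appears in some bag (union = {1, 2, 3, 4, 5, 6}); every edge is covered by a bag; and for each vertex v the set of bags containing v is connected in the bag tree. The decomposition is therefore valid. The largest bag has 3 vertices, so the width is 2.

Yes; width 2.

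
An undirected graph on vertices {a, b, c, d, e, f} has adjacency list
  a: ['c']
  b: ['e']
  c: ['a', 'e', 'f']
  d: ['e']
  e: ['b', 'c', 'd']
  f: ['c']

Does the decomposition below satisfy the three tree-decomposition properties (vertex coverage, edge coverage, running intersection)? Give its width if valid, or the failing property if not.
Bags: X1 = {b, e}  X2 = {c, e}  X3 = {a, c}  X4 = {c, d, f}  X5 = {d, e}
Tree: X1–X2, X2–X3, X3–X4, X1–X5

No — bags containing vertex d are not connected in the tree.

A tree decomposition must satisfy three properties: every vertex lies in some bag; for every edge, both endpoints lie together in some bag; and for every vertex, the bags containing it form a connected subtree. Here bags containing vertex d are not connected in the tree, so the decomposition is invalid.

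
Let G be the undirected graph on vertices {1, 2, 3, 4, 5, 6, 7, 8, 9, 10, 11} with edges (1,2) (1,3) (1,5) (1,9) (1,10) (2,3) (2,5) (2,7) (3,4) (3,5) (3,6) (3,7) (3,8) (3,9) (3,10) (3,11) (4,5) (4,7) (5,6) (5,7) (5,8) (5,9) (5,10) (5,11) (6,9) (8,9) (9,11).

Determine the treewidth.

A width-3 tree decomposition is:
Bags: B1 = {3, 5, 8, 9}  B2 = {3, 5, 6, 9}  B3 = {1, 3, 5, 9}  B4 = {1, 3, 5, 10}  B5 = {1, 2, 3, 5}  B6 = {2, 3, 5, 7}  B7 = {3, 4, 5, 7}  B8 = {3, 5, 9, 11}
Tree: B1–B2, B2–B3, B3–B4, B4–B5, B5–B6, B6–B7, B1–B8
The largest bag has 4 vertices, giving width 3; this decomposition certifies tw(G) ≤ 3. Conversely, {1, 2, 3, 5} is a clique of size 4, and the vertices of any clique must share a bag in every tree decomposition; so some bag has ≥ 4 vertices and tw(G) ≥ 3. Combining the bounds, tw(G) = 3.

3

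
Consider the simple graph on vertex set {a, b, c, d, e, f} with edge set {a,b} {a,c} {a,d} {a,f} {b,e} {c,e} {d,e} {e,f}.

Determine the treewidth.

2

A width-2 tree decomposition is:
Bags: B1 = {a, b, e}  B2 = {a, c, e}  B3 = {a, e, f}  B4 = {a, d, e}
Tree: B1–B2, B2–B3, B3–B4
Every bag has size at most 3, so the width is 3 − 1 = 2 and tw(G) ≤ 2. For the lower bound, G contains the cycle b–e–c–a–b, so G is not a forest; only forests have treewidth ≤ 1, hence tw(G) ≥ 2. The upper and lower bounds meet at 2, so that is the treewidth.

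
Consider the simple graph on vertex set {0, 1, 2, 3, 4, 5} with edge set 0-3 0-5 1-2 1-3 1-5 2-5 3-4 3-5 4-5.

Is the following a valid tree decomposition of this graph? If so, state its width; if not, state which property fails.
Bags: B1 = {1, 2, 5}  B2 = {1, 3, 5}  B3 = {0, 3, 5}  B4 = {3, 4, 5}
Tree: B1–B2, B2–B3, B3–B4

Yes; width 2.

Every vertex of G appears in some bag (union = {0, 1, 2, 3, 4, 5}); every edge is covered by a bag; and for each vertex v the set of bags containing v is connected in the bag tree. The decomposition is therefore valid. The largest bag has 3 vertices, so the width is 2.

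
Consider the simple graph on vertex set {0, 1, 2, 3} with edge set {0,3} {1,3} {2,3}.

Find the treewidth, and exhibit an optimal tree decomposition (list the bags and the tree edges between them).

Each bag holds 2 vertices, so the decomposition has width 1, which upper-bounds the treewidth. Since G has at least one edge (e.g. 3–1), it is not an edgeless graph, so tw(G) ≥ 1. Hence tw(G) = 1 exactly.

Treewidth 1.
One such decomposition:
Bags: B1 = {1, 3}  B2 = {0, 3}  B3 = {2, 3}
Tree: B1–B2, B1–B3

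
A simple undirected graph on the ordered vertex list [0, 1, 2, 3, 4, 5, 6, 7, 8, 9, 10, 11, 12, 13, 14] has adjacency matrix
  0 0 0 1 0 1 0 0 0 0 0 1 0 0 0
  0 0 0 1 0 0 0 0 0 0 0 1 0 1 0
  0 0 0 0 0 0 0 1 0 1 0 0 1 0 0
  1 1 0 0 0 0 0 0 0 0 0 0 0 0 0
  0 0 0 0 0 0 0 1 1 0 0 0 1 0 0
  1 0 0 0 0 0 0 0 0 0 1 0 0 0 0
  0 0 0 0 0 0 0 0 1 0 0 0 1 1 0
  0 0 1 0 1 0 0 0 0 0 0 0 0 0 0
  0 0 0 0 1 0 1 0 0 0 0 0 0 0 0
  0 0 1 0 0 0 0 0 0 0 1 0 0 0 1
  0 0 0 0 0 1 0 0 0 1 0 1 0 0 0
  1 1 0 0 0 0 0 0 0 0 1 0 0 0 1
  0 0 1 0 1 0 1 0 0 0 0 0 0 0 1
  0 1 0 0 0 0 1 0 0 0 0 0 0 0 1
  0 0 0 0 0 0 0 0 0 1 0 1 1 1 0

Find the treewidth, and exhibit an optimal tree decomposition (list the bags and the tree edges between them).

Each bag holds 4 vertices, so the decomposition has width 3, which upper-bounds the treewidth. For the lower bound: the 4 vertex sets {0,3,5}, {1}, {11}, {9,10,13,14} are disjoint, each induces a connected subgraph, and every pair is joined by at least one edge of G. Contracting each set to a single vertex therefore yields K_{4} as a minor, and since treewidth is minor-monotone, tw(G) ≥ tw(K_{4}) = 3. Hence tw(G) = 3 exactly.

Treewidth 3.
One optimal decomposition is:
Bags: B1 = {0, 1, 3, 5}  B2 = {0, 1, 5, 11}  B3 = {1, 5, 10, 11}  B4 = {1, 10, 11, 13}  B5 = {10, 11, 13, 14}  B6 = {9, 10, 13, 14}  B7 = {6, 9, 13, 14}  B8 = {6, 9, 12, 14}  B9 = {2, 6, 9, 12}  B10 = {2, 6, 8, 12}  B11 = {2, 4, 8, 12}  B12 = {2, 4, 7, 8}
Tree: B1–B2, B2–B3, B3–B4, B4–B5, B5–B6, B6–B7, B7–B8, B8–B9, B9–B10, B10–B11, B11–B12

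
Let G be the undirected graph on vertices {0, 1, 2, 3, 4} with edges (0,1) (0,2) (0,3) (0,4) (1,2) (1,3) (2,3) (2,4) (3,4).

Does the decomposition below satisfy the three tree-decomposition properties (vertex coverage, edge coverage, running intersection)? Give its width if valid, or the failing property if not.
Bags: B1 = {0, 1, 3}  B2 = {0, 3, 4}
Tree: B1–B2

A tree decomposition must satisfy three properties: every vertex lies in some bag; for every edge, both endpoints lie together in some bag; and for every vertex, the bags containing it form a connected subtree. Here vertex 2 appears in no bag, so the decomposition is invalid.

No — vertex 2 appears in no bag.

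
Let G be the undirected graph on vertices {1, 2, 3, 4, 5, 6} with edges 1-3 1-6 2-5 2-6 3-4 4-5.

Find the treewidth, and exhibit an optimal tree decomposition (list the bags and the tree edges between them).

Each bag holds 3 vertices, so the decomposition has width 2, which upper-bounds the treewidth. The edges 1–3–4–5–2–6–1 form a cycle, so G is not a tree and its treewidth is at least 2. Combining the bounds, tw(G) = 2.

Treewidth 2.
Bags: B1 = {1, 3, 4}  B2 = {1, 4, 5}  B3 = {1, 2, 5}  B4 = {1, 2, 6}
Tree: B1–B2, B2–B3, B3–B4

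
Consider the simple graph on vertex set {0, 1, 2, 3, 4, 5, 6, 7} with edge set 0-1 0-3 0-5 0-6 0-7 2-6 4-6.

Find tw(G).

1

A width-1 tree decomposition is:
Bags: B1 = {0, 1}  B2 = {0, 6}  B3 = {0, 5}  B4 = {0, 7}  B5 = {4, 6}  B6 = {0, 3}  B7 = {2, 6}
Tree: B1–B2, B1–B3, B2–B4, B2–B5, B2–B6, B5–B7
Each bag holds 2 vertices, so the decomposition has width 1, which upper-bounds the treewidth. Since G has at least one edge (e.g. 0–1), it is not an edgeless graph, so tw(G) ≥ 1. Combining the bounds, tw(G) = 1.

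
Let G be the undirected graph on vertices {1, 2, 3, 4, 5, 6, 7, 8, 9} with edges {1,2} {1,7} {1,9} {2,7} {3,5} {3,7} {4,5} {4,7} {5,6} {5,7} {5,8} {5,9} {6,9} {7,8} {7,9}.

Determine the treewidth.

2

A width-2 tree decomposition is:
Bags: B1 = {5, 7, 9}  B2 = {3, 5, 7}  B3 = {5, 6, 9}  B4 = {4, 5, 7}  B5 = {1, 7, 9}  B6 = {1, 2, 7}  B7 = {5, 7, 8}
Tree: B1–B2, B1–B3, B2–B4, B1–B5, B5–B6, B4–B7
Each bag holds 3 vertices, so the decomposition has width 2, which upper-bounds the treewidth. For the lower bound, the 3 vertices {5, 6, 9} are pairwise adjacent, and any tree decomposition puts a clique entirely inside one bag — forcing width ≥ 2. Hence tw(G) = 2 exactly.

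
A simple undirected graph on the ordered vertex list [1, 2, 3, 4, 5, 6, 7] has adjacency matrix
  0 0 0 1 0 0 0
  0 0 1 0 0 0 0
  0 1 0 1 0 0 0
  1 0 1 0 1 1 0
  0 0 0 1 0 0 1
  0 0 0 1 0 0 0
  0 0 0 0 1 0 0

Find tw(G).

A width-1 tree decomposition is:
Bags: B1 = {1, 4}  B2 = {4, 5}  B3 = {3, 4}  B4 = {2, 3}  B5 = {4, 6}  B6 = {5, 7}
Tree: B1–B2, B2–B3, B3–B4, B2–B5, B2–B6
The largest bag has 2 vertices, giving width 1; this decomposition certifies tw(G) ≤ 1. Any graph with an edge has treewidth ≥ 1, and G has the edge 4–1. Hence tw(G) = 1 exactly.

1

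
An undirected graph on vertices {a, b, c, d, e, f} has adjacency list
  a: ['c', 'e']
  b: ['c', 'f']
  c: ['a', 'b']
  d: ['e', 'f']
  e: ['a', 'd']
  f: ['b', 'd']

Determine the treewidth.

2

A width-2 tree decomposition is:
Bags: B1 = {a, c, e}  B2 = {b, c, e}  B3 = {b, e, f}  B4 = {d, e, f}
Tree: B1–B2, B2–B3, B3–B4
Every bag has size at most 3, so the width is 3 − 1 = 2 and tw(G) ≤ 2. For the lower bound, G contains the cycle e–a–c–b–f–d–e, so G is not a forest; only forests have treewidth ≤ 1, hence tw(G) ≥ 2. Combining the bounds, tw(G) = 2.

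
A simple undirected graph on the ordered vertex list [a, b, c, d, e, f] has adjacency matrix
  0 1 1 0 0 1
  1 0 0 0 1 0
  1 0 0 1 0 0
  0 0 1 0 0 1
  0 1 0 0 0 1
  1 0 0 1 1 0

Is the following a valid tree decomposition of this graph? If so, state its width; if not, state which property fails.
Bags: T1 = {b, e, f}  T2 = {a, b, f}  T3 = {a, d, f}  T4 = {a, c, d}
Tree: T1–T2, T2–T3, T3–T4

Checking the three conditions: (i) the bags cover all of {a, b, c, d, e, f}; (ii) for each edge, some bag contains both endpoints; (iii) the bags containing any fixed vertex form a subtree. All hold, so the decomposition is valid with width 3 − 1 = 2.

Yes; width 2.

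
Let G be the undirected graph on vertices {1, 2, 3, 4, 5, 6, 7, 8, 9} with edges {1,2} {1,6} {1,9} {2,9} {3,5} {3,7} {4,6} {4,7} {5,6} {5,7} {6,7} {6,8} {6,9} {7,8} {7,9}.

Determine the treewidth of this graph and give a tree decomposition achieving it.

Treewidth 2.
One such decomposition:
Bags: B1 = {6, 7, 9}  B2 = {4, 6, 7}  B3 = {6, 7, 8}  B4 = {5, 6, 7}  B5 = {1, 6, 9}  B6 = {3, 5, 7}  B7 = {1, 2, 9}
Tree: B1–B2, B2–B3, B3–B4, B1–B5, B4–B6, B5–B7

Every bag has size at most 3, so the width is 3 − 1 = 2 and tw(G) ≤ 2. Conversely, {1, 2, 9} is a clique of size 3, and the vertices of any clique must share a bag in every tree decomposition; so some bag has ≥ 3 vertices and tw(G) ≥ 2. The upper and lower bounds meet at 2, so that is the treewidth.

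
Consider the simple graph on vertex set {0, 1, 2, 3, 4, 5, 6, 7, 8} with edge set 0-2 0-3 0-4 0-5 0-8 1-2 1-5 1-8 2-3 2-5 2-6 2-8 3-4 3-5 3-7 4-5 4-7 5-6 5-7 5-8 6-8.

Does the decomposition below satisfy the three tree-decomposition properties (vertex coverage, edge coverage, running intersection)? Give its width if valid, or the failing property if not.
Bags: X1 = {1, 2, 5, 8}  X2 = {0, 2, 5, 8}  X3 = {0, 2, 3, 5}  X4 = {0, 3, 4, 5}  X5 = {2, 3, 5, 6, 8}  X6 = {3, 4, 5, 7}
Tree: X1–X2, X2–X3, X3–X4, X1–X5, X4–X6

A tree decomposition must satisfy three properties: every vertex lies in some bag; for every edge, both endpoints lie together in some bag; and for every vertex, the bags containing it form a connected subtree. Here bags containing vertex 3 are not connected in the tree, so the decomposition is invalid.

No — bags containing vertex 3 are not connected in the tree.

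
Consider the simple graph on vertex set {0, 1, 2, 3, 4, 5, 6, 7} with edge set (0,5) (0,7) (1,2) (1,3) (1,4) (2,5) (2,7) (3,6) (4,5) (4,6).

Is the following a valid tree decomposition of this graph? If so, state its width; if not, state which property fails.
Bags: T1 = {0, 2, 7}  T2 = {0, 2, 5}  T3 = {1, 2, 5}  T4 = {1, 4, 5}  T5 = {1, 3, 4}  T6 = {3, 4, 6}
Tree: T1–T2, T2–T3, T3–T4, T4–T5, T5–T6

Checking the three conditions: (i) the bags cover all of {0, 1, 2, 3, 4, 5, 6, 7}; (ii) for each edge, some bag contains both endpoints; (iii) the bags containing any fixed vertex form a subtree. All hold, so the decomposition is valid with width 3 − 1 = 2.

Yes; width 2.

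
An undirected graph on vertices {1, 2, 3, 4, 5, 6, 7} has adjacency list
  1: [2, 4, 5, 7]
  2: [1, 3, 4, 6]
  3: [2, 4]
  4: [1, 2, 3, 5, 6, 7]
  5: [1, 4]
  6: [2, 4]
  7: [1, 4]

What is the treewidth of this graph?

A width-2 tree decomposition is:
Bags: B1 = {2, 4, 6}  B2 = {1, 2, 4}  B3 = {1, 4, 7}  B4 = {2, 3, 4}  B5 = {1, 4, 5}
Tree: B1–B2, B2–B3, B2–B4, B3–B5
Each bag holds 3 vertices, so the decomposition has width 2, which upper-bounds the treewidth. On the other hand G contains the 3-clique {1, 2, 4}. A clique must lie in a single bag of any decomposition, so no decomposition can have width below 2. Therefore the treewidth is 2.

2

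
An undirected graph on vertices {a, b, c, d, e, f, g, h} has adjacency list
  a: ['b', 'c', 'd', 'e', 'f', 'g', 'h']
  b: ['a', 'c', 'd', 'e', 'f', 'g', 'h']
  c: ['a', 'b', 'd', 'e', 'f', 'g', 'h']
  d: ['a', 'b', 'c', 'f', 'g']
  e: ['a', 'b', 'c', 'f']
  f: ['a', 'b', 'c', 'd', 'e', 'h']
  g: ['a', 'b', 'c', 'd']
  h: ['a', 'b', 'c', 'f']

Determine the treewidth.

A width-4 tree decomposition is:
Bags: B1 = {a, b, c, f, h}  B2 = {a, b, c, d, f}  B3 = {a, b, c, e, f}  B4 = {a, b, c, d, g}
Tree: B1–B2, B2–B3, B2–B4
Every bag has size at most 5, so the width is 5 − 1 = 4 and tw(G) ≤ 4. On the other hand G contains the 5-clique {a, b, c, d, g}. A clique must lie in a single bag of any decomposition, so no decomposition can have width below 4. Combining the bounds, tw(G) = 4.

4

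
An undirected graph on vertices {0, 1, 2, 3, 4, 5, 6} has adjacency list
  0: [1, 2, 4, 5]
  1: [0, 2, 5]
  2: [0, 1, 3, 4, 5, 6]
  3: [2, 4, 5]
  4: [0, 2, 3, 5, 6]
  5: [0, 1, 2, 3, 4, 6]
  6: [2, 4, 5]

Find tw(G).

3

A width-3 tree decomposition is:
Bags: B1 = {0, 2, 4, 5}  B2 = {2, 4, 5, 6}  B3 = {2, 3, 4, 5}  B4 = {0, 1, 2, 5}
Tree: B1–B2, B1–B3, B1–B4
Every bag has size at most 4, so the width is 4 − 1 = 3 and tw(G) ≤ 3. Conversely, {0, 1, 2, 5} is a clique of size 4, and the vertices of any clique must share a bag in every tree decomposition; so some bag has ≥ 4 vertices and tw(G) ≥ 3. Hence tw(G) = 3 exactly.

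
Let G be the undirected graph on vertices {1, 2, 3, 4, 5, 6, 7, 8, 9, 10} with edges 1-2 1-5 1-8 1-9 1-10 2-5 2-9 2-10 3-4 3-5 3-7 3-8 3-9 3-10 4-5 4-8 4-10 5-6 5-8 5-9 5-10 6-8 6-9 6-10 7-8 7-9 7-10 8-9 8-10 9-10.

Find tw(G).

A width-4 tree decomposition is:
Bags: B1 = {1, 2, 5, 9, 10}  B2 = {1, 5, 8, 9, 10}  B3 = {3, 5, 8, 9, 10}  B4 = {5, 6, 8, 9, 10}  B5 = {3, 4, 5, 8, 10}  B6 = {3, 7, 8, 9, 10}
Tree: B1–B2, B2–B3, B2–B4, B3–B5, B3–B6
Every bag has size at most 5, so the width is 5 − 1 = 4 and tw(G) ≤ 4. On the other hand G contains the 5-clique {1, 5, 8, 9, 10}. A clique must lie in a single bag of any decomposition, so no decomposition can have width below 4. Therefore the treewidth is 4.

4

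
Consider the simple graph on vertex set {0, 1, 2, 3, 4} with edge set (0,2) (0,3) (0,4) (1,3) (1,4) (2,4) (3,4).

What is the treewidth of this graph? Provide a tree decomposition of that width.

Treewidth 2.
One such decomposition:
Bags: B1 = {0, 3, 4}  B2 = {1, 3, 4}  B3 = {0, 2, 4}
Tree: B1–B2, B1–B3

Each bag holds 3 vertices, so the decomposition has width 2, which upper-bounds the treewidth. On the other hand G contains the 3-clique {0, 2, 4}. A clique must lie in a single bag of any decomposition, so no decomposition can have width below 2. Therefore the treewidth is 2.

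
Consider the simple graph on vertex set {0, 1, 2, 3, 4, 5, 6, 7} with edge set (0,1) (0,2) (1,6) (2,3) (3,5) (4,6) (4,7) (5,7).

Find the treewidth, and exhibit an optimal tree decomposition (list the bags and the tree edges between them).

Treewidth 2.
One optimal decomposition is:
Bags: B1 = {0, 2, 3}  B2 = {0, 1, 3}  B3 = {1, 3, 6}  B4 = {3, 4, 6}  B5 = {3, 4, 7}  B6 = {3, 5, 7}
Tree: B1–B2, B2–B3, B3–B4, B4–B5, B5–B6

Each bag holds 3 vertices, so the decomposition has width 2, which upper-bounds the treewidth. Since 3–2–0–1–6–4–7–5–3 is a cycle in G, G is not acyclic. Forests are exactly the graphs of treewidth ≤ 1, so tw(G) ≥ 2. Therefore the treewidth is 2.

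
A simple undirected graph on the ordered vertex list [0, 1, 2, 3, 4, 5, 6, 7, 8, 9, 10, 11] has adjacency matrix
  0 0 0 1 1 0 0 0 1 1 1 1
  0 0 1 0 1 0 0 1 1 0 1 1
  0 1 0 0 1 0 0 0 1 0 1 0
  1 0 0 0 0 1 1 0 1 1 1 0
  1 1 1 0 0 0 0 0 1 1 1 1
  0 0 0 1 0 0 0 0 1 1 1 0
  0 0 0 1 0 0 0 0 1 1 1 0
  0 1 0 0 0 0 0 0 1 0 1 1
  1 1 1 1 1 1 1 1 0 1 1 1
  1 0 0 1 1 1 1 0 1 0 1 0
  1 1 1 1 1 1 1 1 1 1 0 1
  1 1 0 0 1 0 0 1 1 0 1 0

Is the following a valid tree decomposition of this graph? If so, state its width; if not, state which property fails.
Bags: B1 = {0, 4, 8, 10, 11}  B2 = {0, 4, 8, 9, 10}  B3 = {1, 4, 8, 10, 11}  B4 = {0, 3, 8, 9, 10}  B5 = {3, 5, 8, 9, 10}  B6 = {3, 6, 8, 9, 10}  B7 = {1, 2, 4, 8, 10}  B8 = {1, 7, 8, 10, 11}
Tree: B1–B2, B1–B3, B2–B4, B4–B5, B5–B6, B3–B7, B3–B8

Vertex coverage: the bags together contain {0, 1, 2, 3, 4, 5, 6, 7, 8, 9, 10, 11}, the full vertex set. Edge coverage: each edge of G has both endpoints in at least one bag. Running intersection: for every vertex, the bags containing it form a connected subtree. All three properties hold, so this is a valid tree decomposition of width max|bag| − 1 = 4, and hence tw(G) ≤ 4.

Yes; width 4.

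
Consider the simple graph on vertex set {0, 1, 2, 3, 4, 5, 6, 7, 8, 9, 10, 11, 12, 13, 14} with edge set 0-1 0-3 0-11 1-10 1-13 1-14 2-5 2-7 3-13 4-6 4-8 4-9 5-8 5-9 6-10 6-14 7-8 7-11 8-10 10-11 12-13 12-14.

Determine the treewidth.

3

A width-3 tree decomposition is:
Bags: B1 = {2, 5, 7, 9}  B2 = {5, 7, 8, 9}  B3 = {4, 7, 8, 9}  B4 = {4, 7, 8, 11}  B5 = {4, 8, 10, 11}  B6 = {4, 6, 10, 11}  B7 = {0, 6, 10, 11}  B8 = {0, 1, 6, 10}  B9 = {0, 1, 6, 14}  B10 = {0, 1, 3, 14}  B11 = {1, 3, 13, 14}  B12 = {3, 12, 13, 14}
Tree: B1–B2, B2–B3, B3–B4, B4–B5, B5–B6, B6–B7, B7–B8, B8–B9, B9–B10, B10–B11, B11–B12
Each bag holds 4 vertices, so the decomposition has width 3, which upper-bounds the treewidth. For the lower bound: the 4 vertex sets {2,5,9}, {7}, {8}, {4,6,10,11} are disjoint, each induces a connected subgraph, and every pair is joined by at least one edge of G. Contracting each set to a single vertex therefore yields K_{4} as a minor, and since treewidth is minor-monotone, tw(G) ≥ tw(K_{4}) = 3. The upper and lower bounds meet at 3, so that is the treewidth.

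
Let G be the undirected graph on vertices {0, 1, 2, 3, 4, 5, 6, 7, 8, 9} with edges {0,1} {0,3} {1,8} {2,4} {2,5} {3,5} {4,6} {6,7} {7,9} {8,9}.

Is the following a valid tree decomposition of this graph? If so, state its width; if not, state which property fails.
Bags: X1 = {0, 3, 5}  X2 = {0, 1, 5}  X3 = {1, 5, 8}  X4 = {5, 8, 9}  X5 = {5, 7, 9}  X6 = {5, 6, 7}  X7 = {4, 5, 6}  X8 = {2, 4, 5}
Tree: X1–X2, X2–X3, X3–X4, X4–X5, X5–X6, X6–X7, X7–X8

Yes; width 2.

Vertex coverage: the bags together contain {0, 1, 2, 3, 4, 5, 6, 7, 8, 9}, the full vertex set. Edge coverage: each edge of G has both endpoints in at least one bag. Running intersection: for every vertex, the bags containing it form a connected subtree. All three properties hold, so this is a valid tree decomposition of width max|bag| − 1 = 2, and hence tw(G) ≤ 2.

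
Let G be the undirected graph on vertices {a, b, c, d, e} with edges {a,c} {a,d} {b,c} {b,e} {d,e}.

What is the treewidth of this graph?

A width-2 tree decomposition is:
Bags: B1 = {b, c, e}  B2 = {a, c, e}  B3 = {a, d, e}
Tree: B1–B2, B2–B3
The largest bag has 3 vertices, giving width 2; this decomposition certifies tw(G) ≤ 2. Since e–b–c–a–d–e is a cycle in G, G is not acyclic. Forests are exactly the graphs of treewidth ≤ 1, so tw(G) ≥ 2. The upper and lower bounds meet at 2, so that is the treewidth.

2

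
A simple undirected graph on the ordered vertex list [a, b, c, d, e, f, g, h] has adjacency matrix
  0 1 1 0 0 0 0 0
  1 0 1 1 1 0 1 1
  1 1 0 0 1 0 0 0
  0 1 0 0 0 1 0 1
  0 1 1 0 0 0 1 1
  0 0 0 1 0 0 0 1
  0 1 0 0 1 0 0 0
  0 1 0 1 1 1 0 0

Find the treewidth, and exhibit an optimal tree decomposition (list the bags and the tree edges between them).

Treewidth 2.
Bags: B1 = {b, c, e}  B2 = {b, e, h}  B3 = {b, d, h}  B4 = {a, b, c}  B5 = {b, e, g}  B6 = {d, f, h}
Tree: B1–B2, B2–B3, B1–B4, B1–B5, B3–B6

Each bag holds 3 vertices, so the decomposition has width 2, which upper-bounds the treewidth. On the other hand G contains the 3-clique {d, f, h}. A clique must lie in a single bag of any decomposition, so no decomposition can have width below 2. Hence tw(G) = 2 exactly.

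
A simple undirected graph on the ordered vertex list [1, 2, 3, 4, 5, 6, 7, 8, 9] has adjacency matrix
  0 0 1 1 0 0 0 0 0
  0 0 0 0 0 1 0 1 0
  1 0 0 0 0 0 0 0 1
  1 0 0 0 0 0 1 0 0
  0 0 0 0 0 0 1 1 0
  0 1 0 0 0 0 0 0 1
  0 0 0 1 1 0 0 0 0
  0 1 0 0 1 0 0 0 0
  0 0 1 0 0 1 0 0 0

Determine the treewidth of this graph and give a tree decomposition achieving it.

Every bag has size at most 3, so the width is 3 − 1 = 2 and tw(G) ≤ 2. For the lower bound, G contains the cycle 1–4–7–5–8–2–6–9–3–1, so G is not a forest; only forests have treewidth ≤ 1, hence tw(G) ≥ 2. Combining the bounds, tw(G) = 2.

Treewidth 2.
One such decomposition:
Bags: B1 = {1, 4, 7}  B2 = {1, 5, 7}  B3 = {1, 5, 8}  B4 = {1, 2, 8}  B5 = {1, 2, 6}  B6 = {1, 6, 9}  B7 = {1, 3, 9}
Tree: B1–B2, B2–B3, B3–B4, B4–B5, B5–B6, B6–B7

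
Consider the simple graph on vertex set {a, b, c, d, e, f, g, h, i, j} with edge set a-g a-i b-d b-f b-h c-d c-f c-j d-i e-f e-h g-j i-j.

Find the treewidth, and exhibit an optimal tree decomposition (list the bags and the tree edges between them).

The largest bag has 3 vertices, giving width 2; this decomposition certifies tw(G) ≤ 2. Since h–e–f–b–h is a cycle in G, G is not acyclic. Forests are exactly the graphs of treewidth ≤ 1, so tw(G) ≥ 2. The upper and lower bounds meet at 2, so that is the treewidth.

Treewidth 2.
One such decomposition:
Bags: B1 = {b, e, h}  B2 = {b, e, f}  B3 = {b, d, f}  B4 = {c, d, f}  B5 = {c, d, i}  B6 = {c, i, j}  B7 = {a, i, j}  B8 = {a, g, j}
Tree: B1–B2, B2–B3, B3–B4, B4–B5, B5–B6, B6–B7, B7–B8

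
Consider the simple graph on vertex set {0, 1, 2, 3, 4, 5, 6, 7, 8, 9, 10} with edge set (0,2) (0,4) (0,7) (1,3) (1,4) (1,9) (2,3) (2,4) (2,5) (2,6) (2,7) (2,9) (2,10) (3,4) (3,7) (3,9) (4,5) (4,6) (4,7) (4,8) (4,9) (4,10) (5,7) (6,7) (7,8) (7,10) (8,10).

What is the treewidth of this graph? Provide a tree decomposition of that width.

The largest bag has 4 vertices, giving width 3; this decomposition certifies tw(G) ≤ 3. For the lower bound, the 4 vertices {4, 7, 8, 10} are pairwise adjacent, and any tree decomposition puts a clique entirely inside one bag — forcing width ≥ 3. The upper and lower bounds meet at 3, so that is the treewidth.

Treewidth 3.
Bags: B1 = {2, 3, 4, 7}  B2 = {0, 2, 4, 7}  B3 = {2, 3, 4, 9}  B4 = {2, 4, 7, 10}  B5 = {4, 7, 8, 10}  B6 = {2, 4, 5, 7}  B7 = {2, 4, 6, 7}  B8 = {1, 3, 4, 9}
Tree: B1–B2, B1–B3, B2–B4, B4–B5, B2–B6, B1–B7, B3–B8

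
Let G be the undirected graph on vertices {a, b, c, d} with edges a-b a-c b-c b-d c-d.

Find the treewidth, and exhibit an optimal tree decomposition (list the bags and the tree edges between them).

Treewidth 2.
One optimal decomposition is:
Bags: B1 = {a, b, c}  B2 = {b, c, d}
Tree: B1–B2

Every bag has size at most 3, so the width is 3 − 1 = 2 and tw(G) ≤ 2. Conversely, {b, c, d} is a clique of size 3, and the vertices of any clique must share a bag in every tree decomposition; so some bag has ≥ 3 vertices and tw(G) ≥ 2. The upper and lower bounds meet at 2, so that is the treewidth.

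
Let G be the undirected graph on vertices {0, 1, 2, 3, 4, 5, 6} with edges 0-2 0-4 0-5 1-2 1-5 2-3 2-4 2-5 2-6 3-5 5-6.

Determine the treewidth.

A width-2 tree decomposition is:
Bags: B1 = {2, 3, 5}  B2 = {0, 2, 5}  B3 = {2, 5, 6}  B4 = {0, 2, 4}  B5 = {1, 2, 5}
Tree: B1–B2, B2–B3, B2–B4, B1–B5
Each bag holds 3 vertices, so the decomposition has width 2, which upper-bounds the treewidth. On the other hand G contains the 3-clique {0, 2, 4}. A clique must lie in a single bag of any decomposition, so no decomposition can have width below 2. Therefore the treewidth is 2.

2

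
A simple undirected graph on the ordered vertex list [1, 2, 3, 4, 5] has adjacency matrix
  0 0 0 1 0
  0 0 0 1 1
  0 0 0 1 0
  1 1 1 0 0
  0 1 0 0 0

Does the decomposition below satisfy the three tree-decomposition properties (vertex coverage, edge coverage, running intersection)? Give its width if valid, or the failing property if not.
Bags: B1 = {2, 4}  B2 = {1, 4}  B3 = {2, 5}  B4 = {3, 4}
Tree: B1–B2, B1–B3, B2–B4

Every vertex of G appears in some bag (union = {1, 2, 3, 4, 5}); every edge is covered by a bag; and for each vertex v the set of bags containing v is connected in the bag tree. The decomposition is therefore valid. The largest bag has 2 vertices, so the width is 1.

Yes; width 1.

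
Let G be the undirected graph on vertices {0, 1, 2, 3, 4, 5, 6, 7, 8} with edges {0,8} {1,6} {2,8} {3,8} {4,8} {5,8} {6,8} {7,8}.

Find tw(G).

1

A width-1 tree decomposition is:
Bags: B1 = {3, 8}  B2 = {4, 8}  B3 = {5, 8}  B4 = {6, 8}  B5 = {1, 6}  B6 = {2, 8}  B7 = {7, 8}  B8 = {0, 8}
Tree: B1–B2, B2–B3, B2–B4, B4–B5, B1–B6, B6–B7, B3–B8
Every bag has size at most 2, so the width is 2 − 1 = 1 and tw(G) ≤ 1. Any graph with an edge has treewidth ≥ 1, and G has the edge 3–8. Combining the bounds, tw(G) = 1.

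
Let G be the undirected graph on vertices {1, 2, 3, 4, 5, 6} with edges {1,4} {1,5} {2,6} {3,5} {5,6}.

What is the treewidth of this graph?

A width-1 tree decomposition is:
Bags: B1 = {1, 5}  B2 = {5, 6}  B3 = {1, 4}  B4 = {3, 5}  B5 = {2, 6}
Tree: B1–B2, B1–B3, B1–B4, B2–B5
Each bag holds 2 vertices, so the decomposition has width 1, which upper-bounds the treewidth. Any graph with an edge has treewidth ≥ 1, and G has the edge 1–5. The upper and lower bounds meet at 1, so that is the treewidth.

1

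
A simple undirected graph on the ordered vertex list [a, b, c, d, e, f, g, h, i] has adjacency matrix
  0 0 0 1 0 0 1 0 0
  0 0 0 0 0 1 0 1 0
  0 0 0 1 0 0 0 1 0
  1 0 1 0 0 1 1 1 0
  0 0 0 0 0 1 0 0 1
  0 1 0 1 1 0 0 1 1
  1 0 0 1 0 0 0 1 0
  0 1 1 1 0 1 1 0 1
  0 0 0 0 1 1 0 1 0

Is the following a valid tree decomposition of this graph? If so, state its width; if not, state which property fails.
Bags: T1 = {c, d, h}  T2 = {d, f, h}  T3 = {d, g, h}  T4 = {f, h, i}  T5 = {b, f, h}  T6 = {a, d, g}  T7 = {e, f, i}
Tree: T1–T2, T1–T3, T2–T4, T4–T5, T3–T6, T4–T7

Every vertex of G appears in some bag (union = {a, b, c, d, e, f, g, h, i}); every edge is covered by a bag; and for each vertex v the set of bags containing v is connected in the bag tree. The decomposition is therefore valid. The largest bag has 3 vertices, so the width is 2.

Yes; width 2.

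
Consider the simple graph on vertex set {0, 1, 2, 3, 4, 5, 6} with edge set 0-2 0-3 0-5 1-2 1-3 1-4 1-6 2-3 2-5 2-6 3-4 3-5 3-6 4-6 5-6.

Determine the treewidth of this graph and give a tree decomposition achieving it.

Every bag has size at most 4, so the width is 4 − 1 = 3 and tw(G) ≤ 3. Conversely, {1, 2, 3, 6} is a clique of size 4, and the vertices of any clique must share a bag in every tree decomposition; so some bag has ≥ 4 vertices and tw(G) ≥ 3. Combining the bounds, tw(G) = 3.

Treewidth 3.
Bags: B1 = {1, 3, 4, 6}  B2 = {1, 2, 3, 6}  B3 = {2, 3, 5, 6}  B4 = {0, 2, 3, 5}
Tree: B1–B2, B2–B3, B3–B4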